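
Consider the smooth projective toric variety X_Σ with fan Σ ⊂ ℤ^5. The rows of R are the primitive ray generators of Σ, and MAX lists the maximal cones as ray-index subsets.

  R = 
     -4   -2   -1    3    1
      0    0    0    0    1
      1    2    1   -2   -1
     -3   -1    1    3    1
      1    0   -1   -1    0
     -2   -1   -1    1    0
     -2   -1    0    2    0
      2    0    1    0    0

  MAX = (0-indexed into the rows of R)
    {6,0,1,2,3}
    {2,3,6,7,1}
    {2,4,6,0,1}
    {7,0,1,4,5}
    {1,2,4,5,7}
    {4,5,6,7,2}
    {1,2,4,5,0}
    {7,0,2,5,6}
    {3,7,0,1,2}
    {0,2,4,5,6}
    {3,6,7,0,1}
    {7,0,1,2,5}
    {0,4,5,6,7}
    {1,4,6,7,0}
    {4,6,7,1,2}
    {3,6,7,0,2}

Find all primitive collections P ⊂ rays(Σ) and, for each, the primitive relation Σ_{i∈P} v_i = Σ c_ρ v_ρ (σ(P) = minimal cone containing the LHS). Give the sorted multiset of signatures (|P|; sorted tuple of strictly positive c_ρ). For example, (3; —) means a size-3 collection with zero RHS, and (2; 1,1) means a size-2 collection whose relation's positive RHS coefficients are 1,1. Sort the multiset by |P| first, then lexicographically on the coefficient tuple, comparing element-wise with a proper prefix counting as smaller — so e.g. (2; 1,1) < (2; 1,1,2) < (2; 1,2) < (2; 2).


5 collections generate NE(X_Σ); each relation:

  P={3,4}:  v_{3} + v_{4} = v_{1} + v_{6}  →  sig = (2; 1,1)
  P={3,5}:  v_{3} + v_{5} = 2·v_{0} + v_{2} + v_{7}  →  sig = (2; 1,1,2)
  P={1,5,6}:  v_{1} + v_{5} + v_{6} = v_{0}  →  sig = (3; 1)
  P={0,2,4,7}:  v_{0} + v_{2} + v_{4} + v_{7} = 0  →  sig = (4; —)
  P={0,1,2,6,7}:  v_{0} + v_{1} + v_{2} + v_{6} + v_{7} = v_{3}  →  sig = (5; 1)

Signatures (|P|; sorted positive RHS coefficients), sorted:
{ (2; 1,1),  (2; 1,1,2),  (3; 1),  (4; —),  (5; 1) }


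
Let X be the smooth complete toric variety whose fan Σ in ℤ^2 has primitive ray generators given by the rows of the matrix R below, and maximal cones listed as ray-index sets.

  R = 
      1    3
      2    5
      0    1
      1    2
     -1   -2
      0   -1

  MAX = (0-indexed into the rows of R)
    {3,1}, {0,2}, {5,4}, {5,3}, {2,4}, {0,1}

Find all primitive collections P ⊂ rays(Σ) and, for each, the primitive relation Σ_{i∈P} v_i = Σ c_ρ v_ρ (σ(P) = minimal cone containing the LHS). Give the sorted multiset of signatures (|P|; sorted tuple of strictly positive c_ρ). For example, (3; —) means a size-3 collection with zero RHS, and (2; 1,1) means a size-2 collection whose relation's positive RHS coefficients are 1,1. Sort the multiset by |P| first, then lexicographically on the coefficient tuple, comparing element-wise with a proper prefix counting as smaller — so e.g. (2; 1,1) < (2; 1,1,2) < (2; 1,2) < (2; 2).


Primitive collections (9):

  • {2,5}:  v_{2} + v_{5} = 0 ; sig = (2; —)
  • {3,4}:  v_{3} + v_{4} = 0 ; sig = (2; —)
  • {0,3}:  v_{0} + v_{3} = v_{1} ; sig = (2; 1)
  • {0,4}:  v_{0} + v_{4} = v_{2} ; sig = (2; 1)
  • {0,5}:  v_{0} + v_{5} = v_{3} ; sig = (2; 1)
  • {1,4}:  v_{1} + v_{4} = v_{0} ; sig = (2; 1)
  • {2,3}:  v_{2} + v_{3} = v_{0} ; sig = (2; 1)
  • {1,2}:  v_{1} + v_{2} = 2·v_{0} ; sig = (2; 2)
  • {1,5}:  v_{1} + v_{5} = 2·v_{3} ; sig = (2; 2)

so the primitive-relation signature multiset is
[(2; —), (2; —), (2; 1), (2; 1), (2; 1), (2; 1), (2; 1), (2; 2), (2; 2)]


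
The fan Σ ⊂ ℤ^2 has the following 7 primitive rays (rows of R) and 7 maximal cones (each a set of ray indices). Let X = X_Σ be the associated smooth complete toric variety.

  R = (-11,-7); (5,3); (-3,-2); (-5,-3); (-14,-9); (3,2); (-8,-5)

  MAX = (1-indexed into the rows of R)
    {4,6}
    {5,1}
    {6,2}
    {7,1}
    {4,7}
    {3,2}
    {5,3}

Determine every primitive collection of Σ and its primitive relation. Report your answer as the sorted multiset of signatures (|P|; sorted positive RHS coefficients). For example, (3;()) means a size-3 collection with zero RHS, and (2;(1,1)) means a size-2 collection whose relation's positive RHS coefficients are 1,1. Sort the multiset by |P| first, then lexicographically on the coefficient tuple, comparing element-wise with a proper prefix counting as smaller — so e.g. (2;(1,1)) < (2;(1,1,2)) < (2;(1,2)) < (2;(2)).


Primitive collections (14):

  P = {2,4}:  v_{2} + v_{4} = 0  ⇒ sig = (2;())
  P = {3,6}:  v_{3} + v_{6} = 0  ⇒ sig = (2;())
  P = {1,3}:  v_{1} + v_{3} = v_{5}  ⇒ sig = (2;(1))
  P = {1,6}:  v_{1} + v_{6} = v_{7}  ⇒ sig = (2;(1))
  P = {2,7}:  v_{2} + v_{7} = v_{3}  ⇒ sig = (2;(1))
  P = {3,4}:  v_{3} + v_{4} = v_{7}  ⇒ sig = (2;(1))
  P = {3,7}:  v_{3} + v_{7} = v_{1}  ⇒ sig = (2;(1))
  P = {5,6}:  v_{5} + v_{6} = v_{1}  ⇒ sig = (2;(1))
  P = {6,7}:  v_{6} + v_{7} = v_{4}  ⇒ sig = (2;(1))
  P = {4,5}:  v_{4} + v_{5} = v_{1} + v_{7}  ⇒ sig = (2;(1,1))
  P = {1,2}:  v_{1} + v_{2} = 2·v_{3}  ⇒ sig = (2;(2))
  P = {1,4}:  v_{1} + v_{4} = 2·v_{7}  ⇒ sig = (2;(2))
  P = {5,7}:  v_{5} + v_{7} = 2·v_{1}  ⇒ sig = (2;(2))
  P = {2,5}:  v_{2} + v_{5} = 3·v_{3}  ⇒ sig = (2;(3))

Sorted signature multiset PRS(X):
    |P|=2: 14 collections, coeffs (), (), (1), (1), (1), (1), (1), (1), (1), (1,1), (2), (2), (2), (3)


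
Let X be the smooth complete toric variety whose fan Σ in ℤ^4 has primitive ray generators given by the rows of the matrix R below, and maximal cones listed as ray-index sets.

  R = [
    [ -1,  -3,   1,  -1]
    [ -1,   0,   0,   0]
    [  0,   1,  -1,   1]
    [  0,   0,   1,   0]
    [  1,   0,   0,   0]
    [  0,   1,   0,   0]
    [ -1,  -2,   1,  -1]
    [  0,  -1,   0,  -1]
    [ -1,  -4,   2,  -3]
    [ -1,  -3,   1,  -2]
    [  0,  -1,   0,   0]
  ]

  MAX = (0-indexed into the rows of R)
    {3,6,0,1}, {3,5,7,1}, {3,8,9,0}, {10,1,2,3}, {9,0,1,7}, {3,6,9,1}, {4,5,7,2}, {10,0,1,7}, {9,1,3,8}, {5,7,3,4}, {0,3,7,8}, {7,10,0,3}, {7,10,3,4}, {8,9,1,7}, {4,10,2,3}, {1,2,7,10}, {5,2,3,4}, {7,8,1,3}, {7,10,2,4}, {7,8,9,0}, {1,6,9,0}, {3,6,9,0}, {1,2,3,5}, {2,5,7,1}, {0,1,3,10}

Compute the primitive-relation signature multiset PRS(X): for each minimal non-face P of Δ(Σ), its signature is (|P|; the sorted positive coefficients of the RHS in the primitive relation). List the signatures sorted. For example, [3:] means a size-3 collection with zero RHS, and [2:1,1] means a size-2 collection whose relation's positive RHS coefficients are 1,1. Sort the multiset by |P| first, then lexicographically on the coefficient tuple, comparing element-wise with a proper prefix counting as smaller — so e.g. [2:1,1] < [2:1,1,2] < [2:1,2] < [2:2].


The 25 primitive collections of Σ (r=11, n=4):

  P = {1,4}:  v_{1} + v_{4} = 0 — sig = [2:]
  P = {5,10}:  v_{5} + v_{10} = 0 — sig = [2:]
  P = {0,5}:  v_{0} + v_{5} = v_{6} — sig = [2:1]
  P = {2,8}:  v_{2} + v_{8} = v_{9} — sig = [2:1]
  P = {6,7}:  v_{6} + v_{7} = v_{9} — sig = [2:1]
  P = {6,10}:  v_{6} + v_{10} = v_{0} — sig = [2:1]
  P = {2,6}:  v_{2} + v_{6} = v_{1} + v_{10} — sig = [2:1,1]
  P = {9,10}:  v_{9} + v_{10} = v_{0} + v_{7} — sig = [2:1,1]
  P = {2,9}:  v_{2} + v_{9} = v_{1} + v_{7} + v_{10} — sig = [2:1,1,1]
  P = {4,6}:  v_{4} + v_{6} = v_{3} + v_{7} + v_{10} — sig = [2:1,1,1]
  P = {5,6}:  v_{5} + v_{6} = v_{1} + v_{3} + v_{7} — sig = [2:1,1,1]
  P = {0,4}:  v_{0} + v_{4} = v_{3} + v_{7} + 2·v_{10} — sig = [2:1,1,2]
  P = {4,9}:  v_{4} + v_{9} = v_{3} + 2·v_{7} + v_{10} — sig = [2:1,1,2]
  P = {5,9}:  v_{5} + v_{9} = v_{1} + v_{3} + 2·v_{7} — sig = [2:1,1,2]
  P = {8,10}:  v_{8} + v_{10} = v_{0} + v_{3} + 2·v_{7} — sig = [2:1,1,2]
  P = {0,2}:  v_{0} + v_{2} = v_{1} + 2·v_{10} — sig = [2:1,2]
  P = {6,8}:  v_{6} + v_{8} = v_{3} + 2·v_{9} — sig = [2:1,2]
  P = {4,8}:  v_{4} + v_{8} = 2·v_{3} + 3·v_{7} + v_{10} — sig = [2:1,2,3]
  P = {5,8}:  v_{5} + v_{8} = v_{1} + 2·v_{3} + 3·v_{7} — sig = [2:1,2,3]
  P = {2,3,7}:  v_{2} + v_{3} + v_{7} = 0 — sig = [3:]
  P = {3,7,9}:  v_{3} + v_{7} + v_{9} = v_{8} — sig = [3:1]
  P = {0,1,8}:  v_{0} + v_{1} + v_{8} = 2·v_{6} + v_{9} — sig = [3:1,2]
  P = {1,3,7,10}:  v_{1} + v_{3} + v_{7} + v_{10} = v_{6} — sig = [4:1]
  P = {0,1,3,7}:  v_{0} + v_{1} + v_{3} + v_{7} = 2·v_{6} — sig = [4:2]
  P = {0,1,3,9}:  v_{0} + v_{1} + v_{3} + v_{9} = 3·v_{6} — sig = [4:3]

Hence PRS(X_Σ) =
[[2:], [2:], [2:1], [2:1], [2:1], [2:1], [2:1,1], [2:1,1], [2:1,1,1], [2:1,1,1], [2:1,1,1], [2:1,1,2], [2:1,1,2], [2:1,1,2], [2:1,1,2], [2:1,2], [2:1,2], [2:1,2,3], [2:1,2,3], [3:], [3:1], [3:1,2], [4:1], [4:2], [4:3]]


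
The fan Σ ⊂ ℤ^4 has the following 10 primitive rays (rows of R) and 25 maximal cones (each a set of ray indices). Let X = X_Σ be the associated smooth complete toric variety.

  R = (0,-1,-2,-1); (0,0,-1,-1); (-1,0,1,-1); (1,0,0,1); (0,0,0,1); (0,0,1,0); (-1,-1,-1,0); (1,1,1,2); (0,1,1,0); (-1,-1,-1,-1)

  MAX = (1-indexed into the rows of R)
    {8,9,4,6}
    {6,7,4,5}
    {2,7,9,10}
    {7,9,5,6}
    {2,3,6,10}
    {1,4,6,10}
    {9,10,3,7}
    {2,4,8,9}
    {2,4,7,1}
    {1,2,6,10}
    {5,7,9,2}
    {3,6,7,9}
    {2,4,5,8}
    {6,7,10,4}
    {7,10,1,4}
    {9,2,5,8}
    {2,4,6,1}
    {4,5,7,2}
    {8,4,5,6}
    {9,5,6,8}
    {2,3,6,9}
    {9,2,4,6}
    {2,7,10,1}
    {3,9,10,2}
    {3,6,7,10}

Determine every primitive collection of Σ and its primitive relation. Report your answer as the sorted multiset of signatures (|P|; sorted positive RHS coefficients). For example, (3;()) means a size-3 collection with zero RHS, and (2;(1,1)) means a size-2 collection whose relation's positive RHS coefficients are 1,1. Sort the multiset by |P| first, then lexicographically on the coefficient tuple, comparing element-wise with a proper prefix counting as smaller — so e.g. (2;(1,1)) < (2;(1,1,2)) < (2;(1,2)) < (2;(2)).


20 collections generate NE(X_Σ); each relation:

  P = {1,9}:  v_{1} + v_{9} = v_{2} ; sig = (2;(1))
  P = {3,4}:  v_{3} + v_{4} = v_{6} ; sig = (2;(1))
  P = {5,10}:  v_{5} + v_{10} = v_{7} ; sig = (2;(1))
  P = {8,10}:  v_{8} + v_{10} = v_{5} ; sig = (2;(1))
  P = {1,3}:  v_{1} + v_{3} = v_{2} + v_{6} + v_{10} ; sig = (2;(1,1,1))
  P = {1,5}:  v_{1} + v_{5} = v_{2} + v_{4} + v_{7} ; sig = (2;(1,1,1))
  P = {1,8}:  v_{1} + v_{8} = v_{2} + v_{4} + v_{5} ; sig = (2;(1,1,1))
  P = {3,5}:  v_{3} + v_{5} = v_{6} + v_{7} + v_{9} ; sig = (2;(1,1,1))
  P = {3,8}:  v_{3} + v_{8} = v_{5} + v_{6} + v_{9} ; sig = (2;(1,1,1))
  P = {7,8}:  v_{7} + v_{8} = 2·v_{5} ; sig = (2;(2))
  P = {2,5,6}:  v_{2} + v_{5} + v_{6} = 0 ; sig = (3;())
  P = {4,9,10}:  v_{4} + v_{9} + v_{10} = 0 ; sig = (3;())
  P = {2,4,10}:  v_{2} + v_{4} + v_{10} = v_{1} ; sig = (3;(1))
  P = {2,6,7}:  v_{2} + v_{6} + v_{7} = v_{10} ; sig = (3;(1))
  P = {4,5,9}:  v_{4} + v_{5} + v_{9} = v_{8} ; sig = (3;(1))
  P = {4,7,9}:  v_{4} + v_{7} + v_{9} = v_{5} ; sig = (3;(1))
  P = {6,9,10}:  v_{6} + v_{9} + v_{10} = v_{3} ; sig = (3;(1))
  P = {2,6,8}:  v_{2} + v_{6} + v_{8} = v_{4} + v_{9} ; sig = (3;(1,1))
  P = {1,6,7}:  v_{1} + v_{6} + v_{7} = v_{4} + 2·v_{10} ; sig = (3;(1,2))
  P = {2,3,7}:  v_{2} + v_{3} + v_{7} = v_{9} + 2·v_{10} ; sig = (3;(1,2))

so the primitive-relation signature multiset is
[(2;(1)), (2;(1)), (2;(1)), (2;(1)), (2;(1,1,1)), (2;(1,1,1)), (2;(1,1,1)), (2;(1,1,1)), (2;(1,1,1)), (2;(2)), (3;()), (3;()), (3;(1)), (3;(1)), (3;(1)), (3;(1)), (3;(1)), (3;(1,1)), (3;(1,2)), (3;(1,2))]


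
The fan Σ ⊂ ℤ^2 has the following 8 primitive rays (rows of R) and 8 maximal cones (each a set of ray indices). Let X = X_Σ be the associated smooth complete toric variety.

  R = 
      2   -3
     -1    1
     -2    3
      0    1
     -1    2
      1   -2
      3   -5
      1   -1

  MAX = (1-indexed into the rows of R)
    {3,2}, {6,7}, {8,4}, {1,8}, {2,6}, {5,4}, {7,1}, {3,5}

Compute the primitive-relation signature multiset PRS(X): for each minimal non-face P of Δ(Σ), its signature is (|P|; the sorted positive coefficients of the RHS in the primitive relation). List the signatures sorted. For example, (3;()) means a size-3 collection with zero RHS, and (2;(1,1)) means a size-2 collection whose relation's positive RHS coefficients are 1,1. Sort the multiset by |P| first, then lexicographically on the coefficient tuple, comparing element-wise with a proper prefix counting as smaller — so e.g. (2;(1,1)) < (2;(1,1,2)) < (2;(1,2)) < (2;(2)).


Primitive collections (20):

  • {1,3}:  v_{1} + v_{3} = 0 — sig = (2;())
  • {2,8}:  v_{2} + v_{8} = 0 — sig = (2;())
  • {5,6}:  v_{5} + v_{6} = 0 — sig = (2;())
  • {1,2}:  v_{1} + v_{2} = v_{6} — sig = (2;(1))
  • {1,5}:  v_{1} + v_{5} = v_{8} — sig = (2;(1))
  • {1,6}:  v_{1} + v_{6} = v_{7} — sig = (2;(1))
  • {2,4}:  v_{2} + v_{4} = v_{5} — sig = (2;(1))
  • {2,5}:  v_{2} + v_{5} = v_{3} — sig = (2;(1))
  • {3,6}:  v_{3} + v_{6} = v_{2} — sig = (2;(1))
  • {3,7}:  v_{3} + v_{7} = v_{6} — sig = (2;(1))
  • {3,8}:  v_{3} + v_{8} = v_{5} — sig = (2;(1))
  • {4,6}:  v_{4} + v_{6} = v_{8} — sig = (2;(1))
  • {5,7}:  v_{5} + v_{7} = v_{1} — sig = (2;(1))
  • {5,8}:  v_{5} + v_{8} = v_{4} — sig = (2;(1))
  • {6,8}:  v_{6} + v_{8} = v_{1} — sig = (2;(1))
  • {4,7}:  v_{4} + v_{7} = v_{1} + v_{8} — sig = (2;(1,1))
  • {1,4}:  v_{1} + v_{4} = 2·v_{8} — sig = (2;(2))
  • {2,7}:  v_{2} + v_{7} = 2·v_{6} — sig = (2;(2))
  • {3,4}:  v_{3} + v_{4} = 2·v_{5} — sig = (2;(2))
  • {7,8}:  v_{7} + v_{8} = 2·v_{1} — sig = (2;(2))

Sorted signature multiset PRS(X):
{ (2;()) ×3,  (2;(1)) ×12,  (2;(1,1)),  (2;(2)) ×4 }


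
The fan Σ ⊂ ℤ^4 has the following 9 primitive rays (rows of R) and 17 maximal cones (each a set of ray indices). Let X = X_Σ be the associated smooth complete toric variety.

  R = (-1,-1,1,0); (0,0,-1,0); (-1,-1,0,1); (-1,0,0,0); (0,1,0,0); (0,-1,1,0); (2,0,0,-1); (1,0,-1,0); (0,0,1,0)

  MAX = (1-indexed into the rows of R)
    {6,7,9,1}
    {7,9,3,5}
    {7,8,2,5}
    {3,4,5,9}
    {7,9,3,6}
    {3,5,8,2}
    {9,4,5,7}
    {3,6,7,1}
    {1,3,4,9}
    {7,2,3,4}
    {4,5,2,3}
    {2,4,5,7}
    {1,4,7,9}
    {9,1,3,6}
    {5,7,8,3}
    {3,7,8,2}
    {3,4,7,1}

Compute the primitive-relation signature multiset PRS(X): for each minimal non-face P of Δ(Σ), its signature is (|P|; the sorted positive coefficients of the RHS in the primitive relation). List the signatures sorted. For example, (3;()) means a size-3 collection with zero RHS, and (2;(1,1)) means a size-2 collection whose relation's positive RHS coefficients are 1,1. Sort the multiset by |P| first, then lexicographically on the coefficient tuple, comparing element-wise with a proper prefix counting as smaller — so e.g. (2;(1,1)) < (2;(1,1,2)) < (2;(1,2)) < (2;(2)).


Σ has 14 primitive collections:

  • {2,9}:  v_{2} + v_{9} = 0  so sig = (2;())
  • {4,6}:  v_{4} + v_{6} = v_{1}  so sig = (2;(1))
  • {4,8}:  v_{4} + v_{8} = v_{2}  so sig = (2;(1))
  • {5,6}:  v_{5} + v_{6} = v_{9}  so sig = (2;(1))
  • {1,5}:  v_{1} + v_{5} = v_{4} + v_{9}  so sig = (2;(1,1))
  • {6,8}:  v_{6} + v_{8} = v_{3} + v_{7}  so sig = (2;(1,1))
  • {1,8}:  v_{1} + v_{8} = v_{3} + v_{4} + v_{7}  so sig = (2;(1,1,1))
  • {2,6}:  v_{2} + v_{6} = v_{3} + v_{4} + v_{7}  so sig = (2;(1,1,1))
  • {8,9}:  v_{8} + v_{9} = v_{3} + v_{5} + v_{7}  so sig = (2;(1,1,1))
  • {1,2}:  v_{1} + v_{2} = v_{3} + 2·v_{4} + v_{7}  so sig = (2;(1,1,2))
  • {3,4,5,7}:  v_{3} + v_{4} + v_{5} + v_{7} = 0  so sig = (4;())
  • {2,3,5,7}:  v_{2} + v_{3} + v_{5} + v_{7} = v_{8}  so sig = (4;(1))
  • {3,4,7,9}:  v_{3} + v_{4} + v_{7} + v_{9} = v_{6}  so sig = (4;(1))
  • {1,3,7,9}:  v_{1} + v_{3} + v_{7} + v_{9} = 2·v_{6}  so sig = (4;(2))

Hence PRS(X_Σ) =
    (2;())
    (2;(1))
    (2;(1))
    (2;(1))
    (2;(1,1))
    (2;(1,1))
    (2;(1,1,1))
    (2;(1,1,1))
    (2;(1,1,1))
    (2;(1,1,2))
    (4;())
    (4;(1))
    (4;(1))
    (4;(2))


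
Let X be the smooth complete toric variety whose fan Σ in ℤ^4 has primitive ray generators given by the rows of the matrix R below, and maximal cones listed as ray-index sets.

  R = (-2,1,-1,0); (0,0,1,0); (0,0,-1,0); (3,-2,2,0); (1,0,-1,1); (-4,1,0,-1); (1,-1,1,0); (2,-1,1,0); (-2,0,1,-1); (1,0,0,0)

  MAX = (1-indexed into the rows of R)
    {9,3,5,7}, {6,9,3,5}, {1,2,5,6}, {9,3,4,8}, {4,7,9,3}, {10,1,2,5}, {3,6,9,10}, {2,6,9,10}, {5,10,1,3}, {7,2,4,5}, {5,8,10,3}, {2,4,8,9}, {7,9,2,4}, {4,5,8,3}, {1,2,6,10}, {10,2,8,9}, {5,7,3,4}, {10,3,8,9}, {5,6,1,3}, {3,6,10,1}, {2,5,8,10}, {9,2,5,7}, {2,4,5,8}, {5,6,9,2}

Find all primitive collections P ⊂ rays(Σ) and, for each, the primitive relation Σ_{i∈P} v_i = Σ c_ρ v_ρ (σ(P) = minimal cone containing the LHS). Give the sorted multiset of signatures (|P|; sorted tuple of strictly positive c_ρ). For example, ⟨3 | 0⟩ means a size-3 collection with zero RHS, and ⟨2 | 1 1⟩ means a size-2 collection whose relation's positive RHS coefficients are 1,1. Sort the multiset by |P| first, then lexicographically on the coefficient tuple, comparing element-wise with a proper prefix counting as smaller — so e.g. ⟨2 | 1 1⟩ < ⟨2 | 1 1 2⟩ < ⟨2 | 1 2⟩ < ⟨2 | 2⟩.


The 15 primitive collections of Σ (r=10, n=4):

  {1,8}:  v_{1} + v_{8} = 0  so sig = ⟨2 | 0⟩
  {2,3}:  v_{2} + v_{3} = 0  so sig = ⟨2 | 0⟩
  {1,4}:  v_{1} + v_{4} = v_{7}  so sig = ⟨2 | 1⟩
  {1,9}:  v_{1} + v_{9} = v_{6}  so sig = ⟨2 | 1⟩
  {6,8}:  v_{6} + v_{8} = v_{9}  so sig = ⟨2 | 1⟩
  {7,8}:  v_{7} + v_{8} = v_{4}  so sig = ⟨2 | 1⟩
  {7,10}:  v_{7} + v_{10} = v_{8}  so sig = ⟨2 | 1⟩
  {1,7}:  v_{1} + v_{7} = v_{5} + v_{9}  so sig = ⟨2 | 1 1⟩
  {4,6}:  v_{4} + v_{6} = v_{7} + v_{9}  so sig = ⟨2 | 1 1⟩
  {6,7}:  v_{6} + v_{7} = v_{5} + 2·v_{9}  so sig = ⟨2 | 1 2⟩
  {4,10}:  v_{4} + v_{10} = 2·v_{8}  so sig = ⟨2 | 2⟩
  {5,9,10}:  v_{5} + v_{9} + v_{10} = 0  so sig = ⟨3 | 0⟩
  {5,6,10}:  v_{5} + v_{6} + v_{10} = v_{1}  so sig = ⟨3 | 1⟩
  {5,8,9}:  v_{5} + v_{8} + v_{9} = v_{7}  so sig = ⟨3 | 1⟩
  {4,5,9}:  v_{4} + v_{5} + v_{9} = 2·v_{7}  so sig = ⟨3 | 2⟩

Signatures (|P|; sorted positive RHS coefficients), sorted:
{ ⟨2 | 0⟩ ×2,  ⟨2 | 1⟩ ×5,  ⟨2 | 1 1⟩ ×2,  ⟨2 | 1 2⟩,  ⟨2 | 2⟩,  ⟨3 | 0⟩,  ⟨3 | 1⟩ ×2,  ⟨3 | 2⟩ }


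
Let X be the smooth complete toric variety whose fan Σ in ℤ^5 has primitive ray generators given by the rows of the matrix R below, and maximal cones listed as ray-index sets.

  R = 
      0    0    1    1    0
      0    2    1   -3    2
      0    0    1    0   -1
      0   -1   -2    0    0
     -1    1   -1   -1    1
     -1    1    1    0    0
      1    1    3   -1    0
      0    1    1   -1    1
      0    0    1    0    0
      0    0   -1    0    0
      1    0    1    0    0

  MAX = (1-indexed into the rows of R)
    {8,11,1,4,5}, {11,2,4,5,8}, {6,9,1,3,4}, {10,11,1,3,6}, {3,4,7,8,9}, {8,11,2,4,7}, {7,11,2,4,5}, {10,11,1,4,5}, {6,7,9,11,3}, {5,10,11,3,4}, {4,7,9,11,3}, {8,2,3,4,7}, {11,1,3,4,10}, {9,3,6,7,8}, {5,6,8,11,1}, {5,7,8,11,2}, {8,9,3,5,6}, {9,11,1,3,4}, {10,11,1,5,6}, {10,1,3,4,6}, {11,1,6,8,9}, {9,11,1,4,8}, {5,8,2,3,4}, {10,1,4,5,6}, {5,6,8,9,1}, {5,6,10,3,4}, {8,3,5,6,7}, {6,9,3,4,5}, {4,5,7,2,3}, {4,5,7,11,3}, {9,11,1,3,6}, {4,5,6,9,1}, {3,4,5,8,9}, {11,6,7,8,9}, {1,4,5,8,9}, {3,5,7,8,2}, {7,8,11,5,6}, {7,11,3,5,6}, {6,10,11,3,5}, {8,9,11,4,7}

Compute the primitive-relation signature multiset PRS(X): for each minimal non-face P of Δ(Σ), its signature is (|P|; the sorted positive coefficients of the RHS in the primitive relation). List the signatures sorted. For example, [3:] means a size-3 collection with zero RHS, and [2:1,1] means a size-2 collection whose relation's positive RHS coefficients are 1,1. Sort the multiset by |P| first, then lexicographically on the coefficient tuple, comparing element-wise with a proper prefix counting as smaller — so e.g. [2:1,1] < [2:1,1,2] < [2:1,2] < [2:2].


18 collections generate NE(X_Σ); each relation:

  P={9,10}:  v_{9} + v_{10} = 0  ⟹  sig = [2:]
  P={8,10}:  v_{8} + v_{10} = v_{5} + v_{11}  ⟹  sig = [2:1,1]
  P={2,10}:  v_{2} + v_{10} = v_{4} + 2·v_{5} + v_{7} + v_{11}  ⟹  sig = [2:1,1,1,2]
  P={1,7}:  v_{1} + v_{7} = v_{6} + v_{9} + 2·v_{11}  ⟹  sig = [2:1,1,2]
  P={2,6}:  v_{2} + v_{6} = v_{3} + v_{5} + 2·v_{8}  ⟹  sig = [2:1,1,2]
  P={7,10}:  v_{7} + v_{10} = v_{3} + v_{5} + 2·v_{11}  ⟹  sig = [2:1,1,2]
  P={2,9}:  v_{2} + v_{9} = v_{3} + v_{4} + 3·v_{8}  ⟹  sig = [2:1,1,3]
  P={1,2}:  v_{1} + v_{2} = 2·v_{8}  ⟹  sig = [2:2]
  P={4,6,11}:  v_{4} + v_{6} + v_{11} = 0  ⟹  sig = [3:]
  P={1,3,5}:  v_{1} + v_{3} + v_{5} = v_{6}  ⟹  sig = [3:1]
  P={3,8,11}:  v_{3} + v_{8} + v_{11} = v_{7}  ⟹  sig = [3:1]
  P={5,9,11}:  v_{5} + v_{9} + v_{11} = v_{8}  ⟹  sig = [3:1]
  P={4,6,7}:  v_{4} + v_{6} + v_{7} = v_{3} + v_{8}  ⟹  sig = [3:1,1]
  P={4,6,8}:  v_{4} + v_{6} + v_{8} = v_{5} + v_{9}  ⟹  sig = [3:1,1]
  P={1,3,8}:  v_{1} + v_{3} + v_{8} = v_{6} + v_{9} + v_{11}  ⟹  sig = [3:1,1,1]
  P={2,3,11}:  v_{2} + v_{3} + v_{11} = v_{4} + v_{5} + 2·v_{7}  ⟹  sig = [3:1,1,2]
  P={5,7,9}:  v_{5} + v_{7} + v_{9} = v_{3} + 2·v_{8}  ⟹  sig = [3:1,2]
  P={4,5,7,8}:  v_{4} + v_{5} + v_{7} + v_{8} = v_{2}  ⟹  sig = [4:1]

Sorted signature multiset PRS(X):
    [2:]
    [2:1,1]
    [2:1,1,1,2]
    [2:1,1,2]
    [2:1,1,2]
    [2:1,1,2]
    [2:1,1,3]
    [2:2]
    [3:]
    [3:1]
    [3:1]
    [3:1]
    [3:1,1]
    [3:1,1]
    [3:1,1,1]
    [3:1,1,2]
    [3:1,2]
    [4:1]


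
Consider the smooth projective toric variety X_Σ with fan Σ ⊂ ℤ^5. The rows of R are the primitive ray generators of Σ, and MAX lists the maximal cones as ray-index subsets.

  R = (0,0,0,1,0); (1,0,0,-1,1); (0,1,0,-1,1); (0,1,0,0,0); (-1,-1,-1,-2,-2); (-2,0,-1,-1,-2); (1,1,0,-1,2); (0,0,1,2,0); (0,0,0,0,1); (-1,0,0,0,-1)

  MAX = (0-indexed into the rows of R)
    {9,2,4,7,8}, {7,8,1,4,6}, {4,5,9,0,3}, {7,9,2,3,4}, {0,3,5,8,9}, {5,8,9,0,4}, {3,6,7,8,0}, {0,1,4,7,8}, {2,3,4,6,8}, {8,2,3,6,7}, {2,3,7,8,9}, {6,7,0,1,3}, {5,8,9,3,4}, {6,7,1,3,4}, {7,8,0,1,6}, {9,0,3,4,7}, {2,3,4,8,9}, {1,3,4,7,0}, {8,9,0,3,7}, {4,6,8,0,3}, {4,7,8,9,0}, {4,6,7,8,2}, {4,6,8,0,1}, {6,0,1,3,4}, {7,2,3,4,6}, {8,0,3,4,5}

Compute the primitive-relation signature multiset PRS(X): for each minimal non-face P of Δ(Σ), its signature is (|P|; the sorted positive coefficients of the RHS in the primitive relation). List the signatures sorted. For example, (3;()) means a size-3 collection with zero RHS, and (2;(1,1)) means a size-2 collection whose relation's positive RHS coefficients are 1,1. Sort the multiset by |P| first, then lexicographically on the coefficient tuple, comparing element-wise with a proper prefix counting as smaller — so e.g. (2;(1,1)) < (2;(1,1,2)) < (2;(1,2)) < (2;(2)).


Primitive collections (12):

  {6,9}:  v_{6} + v_{9} = v_{2}  →  sig = (2;(1))
  {0,2}:  v_{0} + v_{2} = v_{3} + v_{8}  →  sig = (2;(1,1))
  {1,5}:  v_{1} + v_{5} = v_{3} + v_{4} + v_{8}  →  sig = (2;(1,1,1))
  {1,9}:  v_{1} + v_{9} = v_{4} + v_{6} + v_{7}  →  sig = (2;(1,1,1))
  {1,2}:  v_{1} + v_{2} = v_{4} + 2·v_{6} + v_{7}  →  sig = (2;(1,1,2))
  {2,5}:  v_{2} + v_{5} = 2·v_{3} + v_{4} + 2·v_{8} + v_{9}  →  sig = (2;(1,1,2,2))
  {5,7}:  v_{5} + v_{7} = v_{0} + 2·v_{9}  →  sig = (2;(1,2))
  {5,6}:  v_{5} + v_{6} = 2·v_{3} + v_{4} + 2·v_{8}  →  sig = (2;(1,2,2))
  {1,3,8}:  v_{1} + v_{3} + v_{8} = v_{6}  →  sig = (3;(1))
  {0,4,6,7}:  v_{0} + v_{4} + v_{6} + v_{7} = 0  →  sig = (4;())
  {3,4,7,8}:  v_{3} + v_{4} + v_{7} + v_{8} = v_{9}  →  sig = (4;(1))
  {0,3,4,8,9}:  v_{0} + v_{3} + v_{4} + v_{8} + v_{9} = v_{5}  →  sig = (5;(1))

Signatures (|P|; sorted positive RHS coefficients), sorted:
[(2;(1)), (2;(1,1)), (2;(1,1,1)), (2;(1,1,1)), (2;(1,1,2)), (2;(1,1,2,2)), (2;(1,2)), (2;(1,2,2)), (3;(1)), (4;()), (4;(1)), (5;(1))]


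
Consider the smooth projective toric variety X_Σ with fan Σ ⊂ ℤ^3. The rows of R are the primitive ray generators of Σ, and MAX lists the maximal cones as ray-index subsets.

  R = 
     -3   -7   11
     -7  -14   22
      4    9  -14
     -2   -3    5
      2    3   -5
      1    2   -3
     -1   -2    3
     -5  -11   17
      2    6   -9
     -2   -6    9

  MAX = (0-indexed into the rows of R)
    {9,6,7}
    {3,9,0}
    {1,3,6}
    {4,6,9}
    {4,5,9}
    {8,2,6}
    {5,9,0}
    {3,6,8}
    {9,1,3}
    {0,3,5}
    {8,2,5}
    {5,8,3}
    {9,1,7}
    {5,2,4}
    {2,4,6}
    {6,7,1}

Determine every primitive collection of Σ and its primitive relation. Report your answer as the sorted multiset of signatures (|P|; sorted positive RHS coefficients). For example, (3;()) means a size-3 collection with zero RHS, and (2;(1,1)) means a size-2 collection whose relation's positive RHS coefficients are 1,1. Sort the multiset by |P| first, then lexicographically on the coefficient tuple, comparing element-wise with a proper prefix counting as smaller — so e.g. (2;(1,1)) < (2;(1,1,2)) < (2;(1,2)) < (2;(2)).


24 minimal non-faces of Δ(Σ) (on 10 rays):

  • {3,4}:  v_{3} + v_{4} = 0  ⟹  sig = (2;())
  • {5,6}:  v_{5} + v_{6} = 0  ⟹  sig = (2;())
  • {8,9}:  v_{8} + v_{9} = 0  ⟹  sig = (2;())
  • {0,2}:  v_{0} + v_{2} = v_{5}  ⟹  sig = (2;(1))
  • {1,4}:  v_{1} + v_{4} = v_{7}  ⟹  sig = (2;(1))
  • {2,3}:  v_{2} + v_{3} = v_{8}  ⟹  sig = (2;(1))
  • {2,7}:  v_{2} + v_{7} = v_{6}  ⟹  sig = (2;(1))
  • {2,9}:  v_{2} + v_{9} = v_{4}  ⟹  sig = (2;(1))
  • {3,7}:  v_{3} + v_{7} = v_{1}  ⟹  sig = (2;(1))
  • {4,8}:  v_{4} + v_{8} = v_{2}  ⟹  sig = (2;(1))
  • {0,4}:  v_{0} + v_{4} = v_{5} + v_{9}  ⟹  sig = (2;(1,1))
  • {0,6}:  v_{0} + v_{6} = v_{3} + v_{9}  ⟹  sig = (2;(1,1))
  • {0,8}:  v_{0} + v_{8} = v_{3} + v_{5}  ⟹  sig = (2;(1,1))
  • {1,2}:  v_{1} + v_{2} = v_{3} + v_{6}  ⟹  sig = (2;(1,1))
  • {4,7}:  v_{4} + v_{7} = v_{6} + v_{9}  ⟹  sig = (2;(1,1))
  • {5,7}:  v_{5} + v_{7} = v_{3} + v_{9}  ⟹  sig = (2;(1,1))
  • {7,8}:  v_{7} + v_{8} = v_{3} + v_{6}  ⟹  sig = (2;(1,1))
  • {1,5}:  v_{1} + v_{5} = 2·v_{3} + v_{9}  ⟹  sig = (2;(1,2))
  • {1,8}:  v_{1} + v_{8} = 2·v_{3} + v_{6}  ⟹  sig = (2;(1,2))
  • {0,7}:  v_{0} + v_{7} = 2·v_{3} + 2·v_{9}  ⟹  sig = (2;(2,2))
  • {0,1}:  v_{0} + v_{1} = 3·v_{3} + 2·v_{9}  ⟹  sig = (2;(2,3))
  • {3,5,9}:  v_{3} + v_{5} + v_{9} = v_{0}  ⟹  sig = (3;(1))
  • {3,6,9}:  v_{3} + v_{6} + v_{9} = v_{7}  ⟹  sig = (3;(1))
  • {1,6,9}:  v_{1} + v_{6} + v_{9} = 2·v_{7}  ⟹  sig = (3;(2))

Signatures (|P|; sorted positive RHS coefficients), sorted:
[(2;()), (2;()), (2;()), (2;(1)), (2;(1)), (2;(1)), (2;(1)), (2;(1)), (2;(1)), (2;(1)), (2;(1,1)), (2;(1,1)), (2;(1,1)), (2;(1,1)), (2;(1,1)), (2;(1,1)), (2;(1,1)), (2;(1,2)), (2;(1,2)), (2;(2,2)), (2;(2,3)), (3;(1)), (3;(1)), (3;(2))]


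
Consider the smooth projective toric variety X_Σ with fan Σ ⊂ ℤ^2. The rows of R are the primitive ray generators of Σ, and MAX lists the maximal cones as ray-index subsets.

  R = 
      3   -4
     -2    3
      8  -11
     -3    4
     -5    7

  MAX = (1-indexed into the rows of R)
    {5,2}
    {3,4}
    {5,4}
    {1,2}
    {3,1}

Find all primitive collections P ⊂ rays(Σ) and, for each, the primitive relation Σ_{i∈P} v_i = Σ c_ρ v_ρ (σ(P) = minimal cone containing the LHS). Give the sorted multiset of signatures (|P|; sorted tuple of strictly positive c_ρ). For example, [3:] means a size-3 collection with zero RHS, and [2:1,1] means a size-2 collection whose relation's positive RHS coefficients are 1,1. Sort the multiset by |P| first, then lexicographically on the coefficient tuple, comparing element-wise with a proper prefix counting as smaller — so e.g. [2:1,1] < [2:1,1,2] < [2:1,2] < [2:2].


Δ(Σ) — 5 vertices, 5 min non-faces:

  P={1,4}:  v_{1} + v_{4} = 0  ⇒ sig = [2:]
  P={1,5}:  v_{1} + v_{5} = v_{2}  ⇒ sig = [2:1]
  P={2,4}:  v_{2} + v_{4} = v_{5}  ⇒ sig = [2:1]
  P={3,5}:  v_{3} + v_{5} = v_{1}  ⇒ sig = [2:1]
  P={2,3}:  v_{2} + v_{3} = 2·v_{1}  ⇒ sig = [2:2]

Sorted signature multiset PRS(X):
{ [2:],  [2:1] ×3,  [2:2] }


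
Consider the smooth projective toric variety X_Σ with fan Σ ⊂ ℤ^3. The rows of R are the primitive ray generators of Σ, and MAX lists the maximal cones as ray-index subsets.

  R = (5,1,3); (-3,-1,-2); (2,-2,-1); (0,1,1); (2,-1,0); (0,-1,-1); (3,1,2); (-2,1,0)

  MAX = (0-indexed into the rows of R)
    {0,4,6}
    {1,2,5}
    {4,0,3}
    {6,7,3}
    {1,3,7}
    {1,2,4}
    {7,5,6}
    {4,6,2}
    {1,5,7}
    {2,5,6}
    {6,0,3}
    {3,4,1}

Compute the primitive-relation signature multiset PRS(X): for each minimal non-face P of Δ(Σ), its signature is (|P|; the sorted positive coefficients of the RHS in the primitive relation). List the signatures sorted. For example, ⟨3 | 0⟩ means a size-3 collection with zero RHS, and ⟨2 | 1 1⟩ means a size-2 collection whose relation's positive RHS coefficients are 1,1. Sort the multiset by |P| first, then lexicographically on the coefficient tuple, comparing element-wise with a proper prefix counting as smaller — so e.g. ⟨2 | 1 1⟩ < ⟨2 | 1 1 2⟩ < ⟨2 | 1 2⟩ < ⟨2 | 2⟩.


The 11 primitive collections of Σ (r=8, n=3):

  {1,6}:  v_{1} + v_{6} = 0 ; sig = ⟨2 | 0⟩
  {3,5}:  v_{3} + v_{5} = 0 ; sig = ⟨2 | 0⟩
  {4,7}:  v_{4} + v_{7} = 0 ; sig = ⟨2 | 0⟩
  {2,3}:  v_{2} + v_{3} = v_{4} ; sig = ⟨2 | 1⟩
  {2,7}:  v_{2} + v_{7} = v_{5} ; sig = ⟨2 | 1⟩
  {4,5}:  v_{4} + v_{5} = v_{2} ; sig = ⟨2 | 1⟩
  {0,1}:  v_{0} + v_{1} = v_{3} + v_{4} ; sig = ⟨2 | 1 1⟩
  {0,5}:  v_{0} + v_{5} = v_{4} + v_{6} ; sig = ⟨2 | 1 1⟩
  {0,7}:  v_{0} + v_{7} = v_{3} + v_{6} ; sig = ⟨2 | 1 1⟩
  {0,2}:  v_{0} + v_{2} = 2·v_{4} + v_{6} ; sig = ⟨2 | 1 2⟩
  {3,4,6}:  v_{3} + v_{4} + v_{6} = v_{0} ; sig = ⟨3 | 1⟩

Sorted signature multiset PRS(X):
    |P|=2: 10 collections, coeffs (), (), (), (1), (1), (1), (1,1), (1,1), (1,1), (1,2)
    |P|=3: 1 collection, coeffs (1)


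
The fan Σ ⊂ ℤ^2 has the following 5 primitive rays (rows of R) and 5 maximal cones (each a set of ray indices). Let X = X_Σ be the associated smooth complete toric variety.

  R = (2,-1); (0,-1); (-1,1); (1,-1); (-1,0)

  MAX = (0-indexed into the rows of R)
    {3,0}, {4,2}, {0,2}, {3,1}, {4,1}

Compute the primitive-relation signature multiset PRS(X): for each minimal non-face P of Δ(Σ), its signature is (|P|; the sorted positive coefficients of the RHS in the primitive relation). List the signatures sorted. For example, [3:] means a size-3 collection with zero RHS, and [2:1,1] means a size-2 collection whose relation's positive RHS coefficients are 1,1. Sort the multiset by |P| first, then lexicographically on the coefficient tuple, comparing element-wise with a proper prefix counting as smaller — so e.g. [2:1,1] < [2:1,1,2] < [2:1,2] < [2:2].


5 minimal non-faces of Δ(Σ) (on 5 rays):

  {2,3}:  v_{2} + v_{3} = 0  so sig = [2:]
  {0,4}:  v_{0} + v_{4} = v_{3}  so sig = [2:1]
  {1,2}:  v_{1} + v_{2} = v_{4}  so sig = [2:1]
  {3,4}:  v_{3} + v_{4} = v_{1}  so sig = [2:1]
  {0,1}:  v_{0} + v_{1} = 2·v_{3}  so sig = [2:2]

so the primitive-relation signature multiset is
    |P|=2: 5 collections, coeffs (), (1), (1), (1), (2)


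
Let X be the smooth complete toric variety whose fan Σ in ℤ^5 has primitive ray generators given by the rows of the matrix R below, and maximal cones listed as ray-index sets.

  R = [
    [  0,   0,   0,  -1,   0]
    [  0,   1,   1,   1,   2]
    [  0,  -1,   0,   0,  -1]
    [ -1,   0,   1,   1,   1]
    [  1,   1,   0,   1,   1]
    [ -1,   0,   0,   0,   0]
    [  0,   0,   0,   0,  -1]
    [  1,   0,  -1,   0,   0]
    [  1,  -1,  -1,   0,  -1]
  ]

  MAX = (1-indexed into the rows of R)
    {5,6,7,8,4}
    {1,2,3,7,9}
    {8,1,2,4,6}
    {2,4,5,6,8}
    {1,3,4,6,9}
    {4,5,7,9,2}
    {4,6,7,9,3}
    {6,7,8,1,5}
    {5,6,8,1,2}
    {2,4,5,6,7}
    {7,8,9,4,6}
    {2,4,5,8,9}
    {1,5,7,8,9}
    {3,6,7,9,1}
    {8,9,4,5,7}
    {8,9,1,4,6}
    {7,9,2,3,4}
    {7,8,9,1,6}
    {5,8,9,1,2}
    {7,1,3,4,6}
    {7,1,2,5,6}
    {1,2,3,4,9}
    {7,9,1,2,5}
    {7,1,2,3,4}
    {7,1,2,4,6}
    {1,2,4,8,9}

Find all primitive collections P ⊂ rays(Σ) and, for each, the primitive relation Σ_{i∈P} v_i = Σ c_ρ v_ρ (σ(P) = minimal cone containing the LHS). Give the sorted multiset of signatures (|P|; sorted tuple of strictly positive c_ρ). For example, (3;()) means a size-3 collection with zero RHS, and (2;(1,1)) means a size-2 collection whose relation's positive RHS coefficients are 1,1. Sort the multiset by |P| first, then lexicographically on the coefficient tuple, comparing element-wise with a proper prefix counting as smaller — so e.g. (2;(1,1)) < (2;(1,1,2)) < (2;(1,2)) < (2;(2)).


Minimal non-faces — 9 found among 9 rays, 26 max cones:

  P = {3,8}:  v_{3} + v_{8} = v_{9}  →  sig = (2;(1))
  P = {3,5}:  v_{3} + v_{5} = v_{2} + v_{7} + v_{9}  →  sig = (2;(1,1,1))
  P = {1,4,5}:  v_{1} + v_{4} + v_{5} = v_{2}  →  sig = (3;(1))
  P = {2,3,6}:  v_{2} + v_{3} + v_{6} = v_{4}  →  sig = (3;(1))
  P = {2,7,8}:  v_{2} + v_{7} + v_{8} = v_{5}  →  sig = (3;(1))
  P = {2,6,9}:  v_{2} + v_{6} + v_{9} = v_{4} + v_{8}  →  sig = (3;(1,1))
  P = {5,6,9}:  v_{5} + v_{6} + v_{9} = v_{4} + v_{7} + 2·v_{8}  →  sig = (3;(1,1,2))
  P = {1,4,7,8}:  v_{1} + v_{4} + v_{7} + v_{8} = 0  →  sig = (4;())
  P = {1,4,7,9}:  v_{1} + v_{4} + v_{7} + v_{9} = v_{3}  →  sig = (4;(1))

so the primitive-relation signature multiset is
    |P|=2: 2 collections, coeffs (1), (1,1,1)
    |P|=3: 5 collections, coeffs (1), (1), (1), (1,1), (1,1,2)
    |P|=4: 2 collections, coeffs (), (1)


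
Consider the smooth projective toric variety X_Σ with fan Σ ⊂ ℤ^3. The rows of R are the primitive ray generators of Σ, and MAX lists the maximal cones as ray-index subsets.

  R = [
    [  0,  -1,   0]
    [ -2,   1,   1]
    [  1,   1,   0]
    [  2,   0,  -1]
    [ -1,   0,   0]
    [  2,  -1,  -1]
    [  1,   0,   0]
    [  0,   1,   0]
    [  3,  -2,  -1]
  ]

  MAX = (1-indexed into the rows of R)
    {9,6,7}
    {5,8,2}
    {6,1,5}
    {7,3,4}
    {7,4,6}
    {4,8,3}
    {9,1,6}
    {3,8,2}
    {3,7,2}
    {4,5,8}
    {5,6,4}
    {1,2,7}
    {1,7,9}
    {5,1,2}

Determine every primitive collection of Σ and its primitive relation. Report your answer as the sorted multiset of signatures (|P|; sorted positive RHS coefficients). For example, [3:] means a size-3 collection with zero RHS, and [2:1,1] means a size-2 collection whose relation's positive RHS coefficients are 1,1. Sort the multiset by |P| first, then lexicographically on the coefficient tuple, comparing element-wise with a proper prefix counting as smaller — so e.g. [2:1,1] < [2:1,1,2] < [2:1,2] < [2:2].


Primitive collections (16):

  P={1,8}:  v_{1} + v_{8} = 0  →  sig = [2:]
  P={2,6}:  v_{2} + v_{6} = 0  →  sig = [2:]
  P={5,7}:  v_{5} + v_{7} = 0  →  sig = [2:]
  P={1,3}:  v_{1} + v_{3} = v_{7}  →  sig = [2:1]
  P={1,4}:  v_{1} + v_{4} = v_{6}  →  sig = [2:1]
  P={2,4}:  v_{2} + v_{4} = v_{8}  →  sig = [2:1]
  P={3,5}:  v_{3} + v_{5} = v_{8}  →  sig = [2:1]
  P={6,8}:  v_{6} + v_{8} = v_{4}  →  sig = [2:1]
  P={7,8}:  v_{7} + v_{8} = v_{3}  →  sig = [2:1]
  P={2,9}:  v_{2} + v_{9} = v_{1} + v_{7}  →  sig = [2:1,1]
  P={3,6}:  v_{3} + v_{6} = v_{4} + v_{7}  →  sig = [2:1,1]
  P={5,9}:  v_{5} + v_{9} = v_{1} + v_{6}  →  sig = [2:1,1]
  P={8,9}:  v_{8} + v_{9} = v_{6} + v_{7}  →  sig = [2:1,1]
  P={3,9}:  v_{3} + v_{9} = v_{6} + 2·v_{7}  →  sig = [2:1,2]
  P={4,9}:  v_{4} + v_{9} = 2·v_{6} + v_{7}  →  sig = [2:1,2]
  P={1,6,7}:  v_{1} + v_{6} + v_{7} = v_{9}  →  sig = [3:1]

so the primitive-relation signature multiset is
    |P|=2: 15 collections, coeffs (), (), (), (1), (1), (1), (1), (1), (1), (1,1), (1,1), (1,1), (1,1), (1,2), (1,2)
    |P|=3: 1 collection, coeffs (1)


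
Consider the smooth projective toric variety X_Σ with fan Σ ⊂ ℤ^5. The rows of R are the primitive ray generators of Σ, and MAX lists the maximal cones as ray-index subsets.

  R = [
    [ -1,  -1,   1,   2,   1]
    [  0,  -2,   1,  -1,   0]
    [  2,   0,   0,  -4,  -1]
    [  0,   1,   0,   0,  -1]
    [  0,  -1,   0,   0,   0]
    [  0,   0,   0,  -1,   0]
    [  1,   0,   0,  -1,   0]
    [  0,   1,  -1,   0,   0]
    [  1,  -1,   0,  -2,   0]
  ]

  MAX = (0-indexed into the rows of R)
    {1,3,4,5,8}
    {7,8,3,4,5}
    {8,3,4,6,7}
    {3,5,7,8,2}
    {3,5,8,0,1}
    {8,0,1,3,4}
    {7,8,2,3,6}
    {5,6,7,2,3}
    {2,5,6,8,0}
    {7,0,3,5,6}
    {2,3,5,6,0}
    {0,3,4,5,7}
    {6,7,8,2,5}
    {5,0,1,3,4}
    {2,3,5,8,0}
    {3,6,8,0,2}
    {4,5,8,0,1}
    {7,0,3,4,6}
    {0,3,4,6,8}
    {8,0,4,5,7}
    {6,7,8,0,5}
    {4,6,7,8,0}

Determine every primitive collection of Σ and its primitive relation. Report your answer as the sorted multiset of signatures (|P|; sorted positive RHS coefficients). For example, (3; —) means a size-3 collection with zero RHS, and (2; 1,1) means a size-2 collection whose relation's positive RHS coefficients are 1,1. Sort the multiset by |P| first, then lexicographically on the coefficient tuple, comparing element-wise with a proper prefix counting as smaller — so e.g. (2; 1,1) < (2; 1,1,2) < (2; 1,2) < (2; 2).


Minimal non-faces — 9 found among 9 rays, 22 max cones:

  P = {1,7}:  v_{1} + v_{7} = v_{4} + v_{5}  ⇒ sig = (2; 1,1)
  P = {1,6}:  v_{1} + v_{6} = v_{0} + v_{3} + 2·v_{8}  ⇒ sig = (2; 1,1,2)
  P = {1,2}:  v_{1} + v_{2} = v_{0} + 2·v_{3} + v_{5} + 3·v_{8}  ⇒ sig = (2; 1,1,2,3)
  P = {2,4}:  v_{2} + v_{4} = v_{3} + 2·v_{8}  ⇒ sig = (2; 1,2)
  P = {4,5,6}:  v_{4} + v_{5} + v_{6} = v_{8}  ⇒ sig = (3; 1)
  P = {0,2,7}:  v_{0} + v_{2} + v_{7} = v_{5} + v_{6}  ⇒ sig = (3; 1,1)
  P = {0,3,7,8}:  v_{0} + v_{3} + v_{7} + v_{8} = 0  ⇒ sig = (4; —)
  P = {3,5,6,8}:  v_{3} + v_{5} + v_{6} + v_{8} = v_{2}  ⇒ sig = (4; 1)
  P = {0,3,4,5,8}:  v_{0} + v_{3} + v_{4} + v_{5} + v_{8} = v_{1}  ⇒ sig = (5; 1)

so the primitive-relation signature multiset is
[(2; 1,1), (2; 1,1,2), (2; 1,1,2,3), (2; 1,2), (3; 1), (3; 1,1), (4; —), (4; 1), (5; 1)]


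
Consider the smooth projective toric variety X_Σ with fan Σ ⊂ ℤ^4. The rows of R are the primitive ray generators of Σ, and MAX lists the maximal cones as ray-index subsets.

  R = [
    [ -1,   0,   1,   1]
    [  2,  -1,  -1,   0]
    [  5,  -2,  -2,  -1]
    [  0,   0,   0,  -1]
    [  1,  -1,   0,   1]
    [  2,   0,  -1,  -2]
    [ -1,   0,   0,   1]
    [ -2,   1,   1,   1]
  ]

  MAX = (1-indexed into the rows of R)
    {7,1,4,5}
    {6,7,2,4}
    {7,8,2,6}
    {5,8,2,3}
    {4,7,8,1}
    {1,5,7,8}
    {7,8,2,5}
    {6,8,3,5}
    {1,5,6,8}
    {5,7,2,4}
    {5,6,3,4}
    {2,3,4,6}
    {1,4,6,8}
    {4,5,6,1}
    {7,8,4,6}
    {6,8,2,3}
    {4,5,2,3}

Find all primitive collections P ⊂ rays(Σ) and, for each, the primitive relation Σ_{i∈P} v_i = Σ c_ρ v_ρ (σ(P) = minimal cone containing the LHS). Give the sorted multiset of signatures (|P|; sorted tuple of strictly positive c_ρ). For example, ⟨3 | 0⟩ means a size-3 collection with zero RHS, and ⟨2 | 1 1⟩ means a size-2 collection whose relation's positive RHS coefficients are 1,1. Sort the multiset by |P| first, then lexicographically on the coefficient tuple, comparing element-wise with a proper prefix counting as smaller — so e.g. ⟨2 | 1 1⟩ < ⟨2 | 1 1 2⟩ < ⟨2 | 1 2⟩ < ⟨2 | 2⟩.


Δ(Σ) — 8 vertices, 9 min non-faces:

  P={1,2}:  v_{1} + v_{2} = v_{5} — sig = ⟨2 | 1⟩
  P={1,3}:  v_{1} + v_{3} = 2·v_{5} + v_{6} — sig = ⟨2 | 1 2⟩
  P={3,7}:  v_{3} + v_{7} = 2·v_{2} — sig = ⟨2 | 2⟩
  P={1,6,7}:  v_{1} + v_{6} + v_{7} = 0 — sig = ⟨3 | 0⟩
  P={2,4,8}:  v_{2} + v_{4} + v_{8} = 0 — sig = ⟨3 | 0⟩
  P={2,5,6}:  v_{2} + v_{5} + v_{6} = v_{3} — sig = ⟨3 | 1⟩
  P={4,5,8}:  v_{4} + v_{5} + v_{8} = v_{1} — sig = ⟨3 | 1⟩
  P={5,6,7}:  v_{5} + v_{6} + v_{7} = v_{2} — sig = ⟨3 | 1⟩
  P={3,4,8}:  v_{3} + v_{4} + v_{8} = v_{5} + v_{6} — sig = ⟨3 | 1 1⟩

Signatures (|P|; sorted positive RHS coefficients), sorted:
    ⟨2 | 1⟩
    ⟨2 | 1 2⟩
    ⟨2 | 2⟩
    ⟨3 | 0⟩
    ⟨3 | 0⟩
    ⟨3 | 1⟩
    ⟨3 | 1⟩
    ⟨3 | 1⟩
    ⟨3 | 1 1⟩


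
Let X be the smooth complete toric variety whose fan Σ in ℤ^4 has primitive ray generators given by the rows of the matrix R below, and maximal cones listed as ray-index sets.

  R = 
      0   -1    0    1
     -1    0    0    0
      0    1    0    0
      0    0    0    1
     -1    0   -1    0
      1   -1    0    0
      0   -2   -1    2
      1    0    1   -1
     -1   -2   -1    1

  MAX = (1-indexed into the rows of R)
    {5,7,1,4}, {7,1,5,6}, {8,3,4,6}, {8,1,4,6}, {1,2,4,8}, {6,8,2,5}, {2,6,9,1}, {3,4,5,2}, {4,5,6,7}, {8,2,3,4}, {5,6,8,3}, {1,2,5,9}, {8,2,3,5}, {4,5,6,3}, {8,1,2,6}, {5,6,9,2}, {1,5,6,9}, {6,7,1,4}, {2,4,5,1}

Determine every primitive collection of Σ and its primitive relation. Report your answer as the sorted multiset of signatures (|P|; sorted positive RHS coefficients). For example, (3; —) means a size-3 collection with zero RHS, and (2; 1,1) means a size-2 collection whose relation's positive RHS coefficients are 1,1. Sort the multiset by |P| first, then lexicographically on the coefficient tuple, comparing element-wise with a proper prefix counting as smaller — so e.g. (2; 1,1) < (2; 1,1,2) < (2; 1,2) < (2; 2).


Primitive collections (14):

  P = {1,3}:  v_{1} + v_{3} = v_{4}  so sig = (2; 1)
  P = {3,9}:  v_{3} + v_{9} = v_{1} + v_{5}  so sig = (2; 1,1)
  P = {7,8}:  v_{7} + v_{8} = v_{1} + v_{6}  so sig = (2; 1,1)
  P = {3,7}:  v_{3} + v_{7} = 2·v_{4} + v_{5} + v_{6}  so sig = (2; 1,1,2)
  P = {2,7}:  v_{2} + v_{7} = 2·v_{1} + v_{5}  so sig = (2; 1,2)
  P = {4,9}:  v_{4} + v_{9} = 2·v_{1} + v_{5}  so sig = (2; 1,2)
  P = {7,9}:  v_{7} + v_{9} = 3·v_{1} + 2·v_{5} + v_{6}  so sig = (2; 1,2,3)
  P = {8,9}:  v_{8} + v_{9} = 2·v_{2} + 2·v_{6}  so sig = (2; 2,2)
  P = {2,3,6}:  v_{2} + v_{3} + v_{6} = 0  so sig = (3; —)
  P = {4,5,8}:  v_{4} + v_{5} + v_{8} = 0  so sig = (3; —)
  P = {2,4,6}:  v_{2} + v_{4} + v_{6} = v_{1}  so sig = (3; 1)
  P = {1,5,8}:  v_{1} + v_{5} + v_{8} = v_{2} + v_{6}  so sig = (3; 1,1)
  P = {1,2,5,6}:  v_{1} + v_{2} + v_{5} + v_{6} = v_{9}  so sig = (4; 1)
  P = {1,4,5,6}:  v_{1} + v_{4} + v_{5} + v_{6} = v_{7}  so sig = (4; 1)

Signatures (|P|; sorted positive RHS coefficients), sorted:
[(2; 1), (2; 1,1), (2; 1,1), (2; 1,1,2), (2; 1,2), (2; 1,2), (2; 1,2,3), (2; 2,2), (3; —), (3; —), (3; 1), (3; 1,1), (4; 1), (4; 1)]
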